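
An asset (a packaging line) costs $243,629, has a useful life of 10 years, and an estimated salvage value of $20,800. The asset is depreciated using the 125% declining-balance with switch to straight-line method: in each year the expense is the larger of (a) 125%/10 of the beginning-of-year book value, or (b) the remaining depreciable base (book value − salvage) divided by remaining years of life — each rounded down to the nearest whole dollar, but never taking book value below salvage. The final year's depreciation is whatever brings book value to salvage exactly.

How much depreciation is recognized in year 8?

Depreciable base = $243,629 − $20,800 = $222,829.
Year 1: DB = ⌊$243,629 × 125%/10⌋ = $30,453; SL = ⌊$222,829/10⌋ = $22,282 → take DB $30,453. Book value $213,176.
Year 2: DB = ⌊$213,176 × 125%/10⌋ = $26,647; SL = ⌊$192,376/9⌋ = $21,375 → take DB $26,647. Book value $186,529.
Year 3: DB = ⌊$186,529 × 125%/10⌋ = $23,316; SL = ⌊$165,729/8⌋ = $20,716 → take DB $23,316. Book value $163,213.
Year 4: DB = ⌊$163,213 × 125%/10⌋ = $20,401; SL = ⌊$142,413/7⌋ = $20,344 → take DB $20,401. Book value $142,812.
Year 5: DB = ⌊$142,812 × 125%/10⌋ = $17,851; SL = ⌊$122,012/6⌋ = $20,335 → take SL $20,335. Book value $122,477.
Year 6: DB = ⌊$122,477 × 125%/10⌋ = $15,309; SL = ⌊$101,677/5⌋ = $20,335 → take SL $20,335. Book value $102,142.
Year 7: DB = ⌊$102,142 × 125%/10⌋ = $12,767; SL = ⌊$81,342/4⌋ = $20,335 → take SL $20,335. Book value $81,807.
Year 8: DB = ⌊$81,807 × 125%/10⌋ = $10,225; SL = ⌊$61,007/3⌋ = $20,335 → take SL $20,335. Book value $61,472.

$20,335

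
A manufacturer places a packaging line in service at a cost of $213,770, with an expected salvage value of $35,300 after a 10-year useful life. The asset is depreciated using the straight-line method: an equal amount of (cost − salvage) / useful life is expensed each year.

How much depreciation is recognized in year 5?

Depreciable base = $213,770 − $35,300 = $178,470.
Annual expense = $178,470 / 10 = $17,847.

$17,847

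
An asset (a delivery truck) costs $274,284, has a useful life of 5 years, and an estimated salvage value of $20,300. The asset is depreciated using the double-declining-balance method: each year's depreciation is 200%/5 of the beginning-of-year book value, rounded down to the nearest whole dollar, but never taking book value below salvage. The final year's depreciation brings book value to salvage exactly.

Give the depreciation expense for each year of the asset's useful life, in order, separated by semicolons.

Depreciable base = $274,284 − $20,300 = $253,984.
Year 1: ⌊$274,284 × 200%/5⌋ = $109,713. Book value $164,571.
Year 2: ⌊$164,571 × 200%/5⌋ = $65,828. Book value $98,743.
Year 3: ⌊$98,743 × 200%/5⌋ = $39,497. Book value $59,246.
Year 4: ⌊$59,246 × 200%/5⌋ = $23,698. Book value $35,548.
Year 5 (final): $35,548 − $20,300 = $15,248. Book value $20,300.

$109,713; $65,828; $39,497; $23,698; $15,248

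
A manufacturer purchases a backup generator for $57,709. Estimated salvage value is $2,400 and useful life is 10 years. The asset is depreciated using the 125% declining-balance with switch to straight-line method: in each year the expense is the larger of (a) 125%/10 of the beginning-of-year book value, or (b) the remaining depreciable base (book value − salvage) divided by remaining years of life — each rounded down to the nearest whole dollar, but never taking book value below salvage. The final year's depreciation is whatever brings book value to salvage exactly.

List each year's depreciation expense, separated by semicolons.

$7,213; $6,312; $5,523; $5,180; $5,180; $5,180; $5,180; $5,180; $5,180; $5,181

Depreciable base = $57,709 − $2,400 = $55,309.
Year 1: DB = ⌊$57,709 × 125%/10⌋ = $7,213; SL = ⌊$55,309/10⌋ = $5,530 → take DB $7,213. Book value $50,496.
Year 2: DB = ⌊$50,496 × 125%/10⌋ = $6,312; SL = ⌊$48,096/9⌋ = $5,344 → take DB $6,312. Book value $44,184.
Year 3: DB = ⌊$44,184 × 125%/10⌋ = $5,523; SL = ⌊$41,784/8⌋ = $5,223 → take DB $5,523. Book value $38,661.
Year 4: DB = ⌊$38,661 × 125%/10⌋ = $4,832; SL = ⌊$36,261/7⌋ = $5,180 → take SL $5,180. Book value $33,481.
Year 5: DB = ⌊$33,481 × 125%/10⌋ = $4,185; SL = ⌊$31,081/6⌋ = $5,180 → take SL $5,180. Book value $28,301.
Year 6: DB = ⌊$28,301 × 125%/10⌋ = $3,537; SL = ⌊$25,901/5⌋ = $5,180 → take SL $5,180. Book value $23,121.
Year 7: DB = ⌊$23,121 × 125%/10⌋ = $2,890; SL = ⌊$20,721/4⌋ = $5,180 → take SL $5,180. Book value $17,941.
Year 8: DB = ⌊$17,941 × 125%/10⌋ = $2,242; SL = ⌊$15,541/3⌋ = $5,180 → take SL $5,180. Book value $12,761.
Year 9: DB = ⌊$12,761 × 125%/10⌋ = $1,595; SL = ⌊$10,361/2⌋ = $5,180 → take SL $5,180. Book value $7,581.
Year 10 (final): $7,581 − $2,400 = $5,181. Book value $2,400.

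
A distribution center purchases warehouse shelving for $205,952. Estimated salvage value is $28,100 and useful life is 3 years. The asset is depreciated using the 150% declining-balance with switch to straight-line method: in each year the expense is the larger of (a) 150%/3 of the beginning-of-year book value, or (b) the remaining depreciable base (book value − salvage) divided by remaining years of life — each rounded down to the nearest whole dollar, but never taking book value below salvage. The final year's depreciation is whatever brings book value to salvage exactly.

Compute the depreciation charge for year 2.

Depreciable base = $205,952 − $28,100 = $177,852.
Year 1: DB = ⌊$205,952 × 150%/3⌋ = $102,976; SL = ⌊$177,852/3⌋ = $59,284 → take DB $102,976. Book value $102,976.
Year 2: DB = ⌊$102,976 × 150%/3⌋ = $51,488; SL = ⌊$74,876/2⌋ = $37,438 → take DB $51,488. Book value $51,488.

$51,488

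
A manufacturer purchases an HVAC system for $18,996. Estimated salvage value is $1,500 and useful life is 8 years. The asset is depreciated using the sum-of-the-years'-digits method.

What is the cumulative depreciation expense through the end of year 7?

Depreciable base = $18,996 − $1,500 = $17,496.
Sum of the years' digits = 8+7+6+5+4+3+2+1 = 36.
Year 1: $17,496 × 8/36 = $3,888. Book value $15,108.
Year 2: $17,496 × 7/36 = $3,402. Book value $11,706.
Year 3: $17,496 × 6/36 = $2,916. Book value $8,790.
Year 4: $17,496 × 5/36 = $2,430. Book value $6,360.
Year 5: $17,496 × 4/36 = $1,944. Book value $4,416.
Year 6: $17,496 × 3/36 = $1,458. Book value $2,958.
Year 7: $17,496 × 2/36 = $972. Book value $1,986.
Accumulated through year 7 = $18,996 − $1,986 = $17,010.

$17,010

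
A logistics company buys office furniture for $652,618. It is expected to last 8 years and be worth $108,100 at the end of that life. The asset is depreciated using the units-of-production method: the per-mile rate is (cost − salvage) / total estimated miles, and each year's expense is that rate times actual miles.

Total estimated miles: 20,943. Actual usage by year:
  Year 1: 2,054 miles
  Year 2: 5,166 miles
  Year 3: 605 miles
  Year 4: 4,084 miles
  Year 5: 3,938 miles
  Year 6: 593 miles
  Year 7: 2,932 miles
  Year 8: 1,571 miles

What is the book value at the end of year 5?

$240,596

Depreciable base = $652,618 − $108,100 = $544,518.
Rate = $544,518 / 20,943 miles = $26 per mile.
Year 1: 2,054 × $26 = $53,404. Book value $599,214.
Year 2: 5,166 × $26 = $134,316. Book value $464,898.
Year 3: 605 × $26 = $15,730. Book value $449,168.
Year 4: 4,084 × $26 = $106,184. Book value $342,984.
Year 5: 3,938 × $26 = $102,388. Book value $240,596.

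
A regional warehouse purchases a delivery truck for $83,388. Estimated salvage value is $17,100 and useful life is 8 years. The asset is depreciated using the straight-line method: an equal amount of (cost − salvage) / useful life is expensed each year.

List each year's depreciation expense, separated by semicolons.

$8,286; $8,286; $8,286; $8,286; $8,286; $8,286; $8,286; $8,286

Depreciable base = $83,388 − $17,100 = $66,288.
Annual expense = $66,288 / 8 = $8,286.
End of year 1: book value $75,102.
End of year 2: book value $66,816.
End of year 3: book value $58,530.
End of year 4: book value $50,244.
End of year 5: book value $41,958.
End of year 6: book value $33,672.
End of year 7: book value $25,386.
End of year 8: book value $17,100.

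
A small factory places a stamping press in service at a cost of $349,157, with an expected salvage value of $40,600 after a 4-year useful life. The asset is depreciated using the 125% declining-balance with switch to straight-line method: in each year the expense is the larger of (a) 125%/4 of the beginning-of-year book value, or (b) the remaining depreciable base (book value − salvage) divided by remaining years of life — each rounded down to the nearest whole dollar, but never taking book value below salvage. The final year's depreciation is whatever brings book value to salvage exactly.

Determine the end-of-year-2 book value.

$165,032

Depreciable base = $349,157 − $40,600 = $308,557.
Year 1: DB = ⌊$349,157 × 125%/4⌋ = $109,111; SL = ⌊$308,557/4⌋ = $77,139 → take DB $109,111. Book value $240,046.
Year 2: DB = ⌊$240,046 × 125%/4⌋ = $75,014; SL = ⌊$199,446/3⌋ = $66,482 → take DB $75,014. Book value $165,032.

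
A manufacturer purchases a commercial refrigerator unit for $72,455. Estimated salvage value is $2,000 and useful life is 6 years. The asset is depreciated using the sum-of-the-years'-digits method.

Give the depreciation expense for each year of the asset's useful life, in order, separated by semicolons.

$20,130; $16,775; $13,420; $10,065; $6,710; $3,355

Depreciable base = $72,455 − $2,000 = $70,455.
Sum of the years' digits = 6+5+4+3+2+1 = 21.
Year 1: $70,455 × 6/21 = $20,130. Book value $52,325.
Year 2: $70,455 × 5/21 = $16,775. Book value $35,550.
Year 3: $70,455 × 4/21 = $13,420. Book value $22,130.
Year 4: $70,455 × 3/21 = $10,065. Book value $12,065.
Year 5: $70,455 × 2/21 = $6,710. Book value $5,355.
Year 6: $70,455 × 1/21 = $3,355. Book value $2,000.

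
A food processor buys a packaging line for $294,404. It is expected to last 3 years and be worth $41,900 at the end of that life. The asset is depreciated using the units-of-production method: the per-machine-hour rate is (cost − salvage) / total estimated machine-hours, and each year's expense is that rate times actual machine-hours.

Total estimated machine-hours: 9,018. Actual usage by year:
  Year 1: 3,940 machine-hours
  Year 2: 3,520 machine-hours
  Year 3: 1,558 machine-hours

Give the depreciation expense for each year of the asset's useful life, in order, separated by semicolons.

Depreciable base = $294,404 − $41,900 = $252,504.
Rate = $252,504 / 9,018 machine-hours = $28 per machine-hour.
Year 1: 3,940 × $28 = $110,320. Book value $184,084.
Year 2: 3,520 × $28 = $98,560. Book value $85,524.
Year 3: 1,558 × $28 = $43,624. Book value $41,900.

$110,320; $98,560; $43,624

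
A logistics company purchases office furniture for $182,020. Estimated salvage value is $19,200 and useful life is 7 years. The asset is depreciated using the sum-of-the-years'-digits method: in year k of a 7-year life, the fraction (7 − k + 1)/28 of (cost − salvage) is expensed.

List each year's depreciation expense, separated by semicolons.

Depreciable base = $182,020 − $19,200 = $162,820.
Sum of the years' digits = 7+6+5+4+3+2+1 = 28.
Year 1: $162,820 × 7/28 = $40,705. Book value $141,315.
Year 2: $162,820 × 6/28 = $34,890. Book value $106,425.
Year 3: $162,820 × 5/28 = $29,075. Book value $77,350.
Year 4: $162,820 × 4/28 = $23,260. Book value $54,090.
Year 5: $162,820 × 3/28 = $17,445. Book value $36,645.
Year 6: $162,820 × 2/28 = $11,630. Book value $25,015.
Year 7: $162,820 × 1/28 = $5,815. Book value $19,200.

$40,705; $34,890; $29,075; $23,260; $17,445; $11,630; $5,815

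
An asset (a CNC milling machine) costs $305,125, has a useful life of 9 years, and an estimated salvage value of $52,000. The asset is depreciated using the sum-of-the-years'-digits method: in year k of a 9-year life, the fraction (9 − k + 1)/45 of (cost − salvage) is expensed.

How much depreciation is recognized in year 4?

Depreciable base = $305,125 − $52,000 = $253,125.
Sum of the years' digits = 9+8+7+6+5+4+3+2+1 = 45.
Year 1: $253,125 × 9/45 = $50,625. Book value $254,500.
Year 2: $253,125 × 8/45 = $45,000. Book value $209,500.
Year 3: $253,125 × 7/45 = $39,375. Book value $170,125.
Year 4: $253,125 × 6/45 = $33,750. Book value $136,375.

$33,750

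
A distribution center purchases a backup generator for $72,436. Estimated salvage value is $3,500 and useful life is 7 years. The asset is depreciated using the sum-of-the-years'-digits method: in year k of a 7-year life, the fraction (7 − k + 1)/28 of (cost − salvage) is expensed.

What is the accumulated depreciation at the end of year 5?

Depreciable base = $72,436 − $3,500 = $68,936.
Sum of the years' digits = 7+6+5+4+3+2+1 = 28.
Year 1: $68,936 × 7/28 = $17,234. Book value $55,202.
Year 2: $68,936 × 6/28 = $14,772. Book value $40,430.
Year 3: $68,936 × 5/28 = $12,310. Book value $28,120.
Year 4: $68,936 × 4/28 = $9,848. Book value $18,272.
Year 5: $68,936 × 3/28 = $7,386. Book value $10,886.
Accumulated through year 5 = $72,436 − $10,886 = $61,550.

$61,550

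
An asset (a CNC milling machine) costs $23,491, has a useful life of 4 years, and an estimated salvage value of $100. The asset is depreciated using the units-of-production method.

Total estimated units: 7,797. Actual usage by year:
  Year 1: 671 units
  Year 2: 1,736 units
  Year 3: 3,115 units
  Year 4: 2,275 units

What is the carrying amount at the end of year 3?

$6,925

Depreciable base = $23,491 − $100 = $23,391.
Rate = $23,391 / 7,797 units = $3 per unit.
Year 1: 671 × $3 = $2,013. Book value $21,478.
Year 2: 1,736 × $3 = $5,208. Book value $16,270.
Year 3: 3,115 × $3 = $9,345. Book value $6,925.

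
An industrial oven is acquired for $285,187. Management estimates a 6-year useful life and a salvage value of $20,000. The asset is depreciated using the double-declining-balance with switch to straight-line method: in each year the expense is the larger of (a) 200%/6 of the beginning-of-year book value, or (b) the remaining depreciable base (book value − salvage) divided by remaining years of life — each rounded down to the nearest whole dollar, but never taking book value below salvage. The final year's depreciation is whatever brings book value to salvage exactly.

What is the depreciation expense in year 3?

Depreciable base = $285,187 − $20,000 = $265,187.
Year 1: DB = ⌊$285,187 × 200%/6⌋ = $95,062; SL = ⌊$265,187/6⌋ = $44,197 → take DB $95,062. Book value $190,125.
Year 2: DB = ⌊$190,125 × 200%/6⌋ = $63,375; SL = ⌊$170,125/5⌋ = $34,025 → take DB $63,375. Book value $126,750.
Year 3: DB = ⌊$126,750 × 200%/6⌋ = $42,250; SL = ⌊$106,750/4⌋ = $26,687 → take DB $42,250. Book value $84,500.

$42,250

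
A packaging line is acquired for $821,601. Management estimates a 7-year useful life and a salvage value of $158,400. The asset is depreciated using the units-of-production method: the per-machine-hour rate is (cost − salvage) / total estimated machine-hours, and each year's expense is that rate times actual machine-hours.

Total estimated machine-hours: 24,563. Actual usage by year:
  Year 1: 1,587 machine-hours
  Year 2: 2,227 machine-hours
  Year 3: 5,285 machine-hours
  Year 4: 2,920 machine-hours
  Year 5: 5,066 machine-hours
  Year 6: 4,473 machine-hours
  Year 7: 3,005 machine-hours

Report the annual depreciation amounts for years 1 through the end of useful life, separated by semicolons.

Depreciable base = $821,601 − $158,400 = $663,201.
Rate = $663,201 / 24,563 machine-hours = $27 per machine-hour.
Year 1: 1,587 × $27 = $42,849. Book value $778,752.
Year 2: 2,227 × $27 = $60,129. Book value $718,623.
Year 3: 5,285 × $27 = $142,695. Book value $575,928.
Year 4: 2,920 × $27 = $78,840. Book value $497,088.
Year 5: 5,066 × $27 = $136,782. Book value $360,306.
Year 6: 4,473 × $27 = $120,771. Book value $239,535.
Year 7: 3,005 × $27 = $81,135. Book value $158,400.

$42,849; $60,129; $142,695; $78,840; $136,782; $120,771; $81,135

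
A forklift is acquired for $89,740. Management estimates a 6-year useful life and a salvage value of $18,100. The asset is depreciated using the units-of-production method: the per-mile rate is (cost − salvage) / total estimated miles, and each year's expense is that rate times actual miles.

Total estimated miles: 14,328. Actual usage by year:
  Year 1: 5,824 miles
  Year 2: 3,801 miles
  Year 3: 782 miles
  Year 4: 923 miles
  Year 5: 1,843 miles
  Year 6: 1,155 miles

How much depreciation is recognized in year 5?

Depreciable base = $89,740 − $18,100 = $71,640.
Rate = $71,640 / 14,328 miles = $5 per mile.
Year 1: 5,824 × $5 = $29,120. Book value $60,620.
Year 2: 3,801 × $5 = $19,005. Book value $41,615.
Year 3: 782 × $5 = $3,910. Book value $37,705.
Year 4: 923 × $5 = $4,615. Book value $33,090.
Year 5: 1,843 × $5 = $9,215. Book value $23,875.

$9,215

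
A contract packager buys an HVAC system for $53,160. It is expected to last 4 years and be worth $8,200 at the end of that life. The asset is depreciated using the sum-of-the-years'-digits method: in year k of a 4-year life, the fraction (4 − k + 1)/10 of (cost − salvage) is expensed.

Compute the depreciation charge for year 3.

$8,992

Depreciable base = $53,160 − $8,200 = $44,960.
Sum of the years' digits = 4+3+2+1 = 10.
Year 1: $44,960 × 4/10 = $17,984. Book value $35,176.
Year 2: $44,960 × 3/10 = $13,488. Book value $21,688.
Year 3: $44,960 × 2/10 = $8,992. Book value $12,696.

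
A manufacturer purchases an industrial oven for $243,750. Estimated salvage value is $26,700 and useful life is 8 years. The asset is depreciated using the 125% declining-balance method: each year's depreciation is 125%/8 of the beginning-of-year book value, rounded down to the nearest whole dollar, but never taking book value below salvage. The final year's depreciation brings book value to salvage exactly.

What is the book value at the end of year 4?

$123,539

Depreciable base = $243,750 − $26,700 = $217,050.
Year 1: ⌊$243,750 × 125%/8⌋ = $38,085. Book value $205,665.
Year 2: ⌊$205,665 × 125%/8⌋ = $32,135. Book value $173,530.
Year 3: ⌊$173,530 × 125%/8⌋ = $27,114. Book value $146,416.
Year 4: ⌊$146,416 × 125%/8⌋ = $22,877. Book value $123,539.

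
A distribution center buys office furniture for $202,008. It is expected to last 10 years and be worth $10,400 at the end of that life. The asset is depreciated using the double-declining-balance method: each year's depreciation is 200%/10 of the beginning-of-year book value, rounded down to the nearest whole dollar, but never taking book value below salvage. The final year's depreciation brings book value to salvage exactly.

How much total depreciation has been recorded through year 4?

Depreciable base = $202,008 − $10,400 = $191,608.
Year 1: ⌊$202,008 × 200%/10⌋ = $40,401. Book value $161,607.
Year 2: ⌊$161,607 × 200%/10⌋ = $32,321. Book value $129,286.
Year 3: ⌊$129,286 × 200%/10⌋ = $25,857. Book value $103,429.
Year 4: ⌊$103,429 × 200%/10⌋ = $20,685. Book value $82,744.
Accumulated through year 4 = $202,008 − $82,744 = $119,264.

$119,264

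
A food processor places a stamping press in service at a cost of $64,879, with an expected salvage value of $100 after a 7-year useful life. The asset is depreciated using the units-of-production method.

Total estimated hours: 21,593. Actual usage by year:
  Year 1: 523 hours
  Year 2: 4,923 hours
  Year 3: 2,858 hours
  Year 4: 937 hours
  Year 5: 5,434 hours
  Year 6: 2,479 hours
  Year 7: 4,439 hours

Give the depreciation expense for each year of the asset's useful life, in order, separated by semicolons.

$1,569; $14,769; $8,574; $2,811; $16,302; $7,437; $13,317

Depreciable base = $64,879 − $100 = $64,779.
Rate = $64,779 / 21,593 hours = $3 per hour.
Year 1: 523 × $3 = $1,569. Book value $63,310.
Year 2: 4,923 × $3 = $14,769. Book value $48,541.
Year 3: 2,858 × $3 = $8,574. Book value $39,967.
Year 4: 937 × $3 = $2,811. Book value $37,156.
Year 5: 5,434 × $3 = $16,302. Book value $20,854.
Year 6: 2,479 × $3 = $7,437. Book value $13,417.
Year 7: 4,439 × $3 = $13,317. Book value $100.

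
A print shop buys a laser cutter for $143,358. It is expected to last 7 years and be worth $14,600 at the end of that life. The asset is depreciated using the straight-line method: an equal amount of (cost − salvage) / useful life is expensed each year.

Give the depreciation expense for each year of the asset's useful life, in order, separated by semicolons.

Depreciable base = $143,358 − $14,600 = $128,758.
Annual expense = $128,758 / 7 = $18,394.
End of year 1: book value $124,964.
End of year 2: book value $106,570.
End of year 3: book value $88,176.
End of year 4: book value $69,782.
End of year 5: book value $51,388.
End of year 6: book value $32,994.
End of year 7: book value $14,600.

$18,394; $18,394; $18,394; $18,394; $18,394; $18,394; $18,394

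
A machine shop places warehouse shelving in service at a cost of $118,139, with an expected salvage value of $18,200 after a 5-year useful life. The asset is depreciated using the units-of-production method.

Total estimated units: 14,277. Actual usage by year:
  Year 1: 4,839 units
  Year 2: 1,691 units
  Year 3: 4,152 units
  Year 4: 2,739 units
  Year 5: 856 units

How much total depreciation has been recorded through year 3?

$74,774

Depreciable base = $118,139 − $18,200 = $99,939.
Rate = $99,939 / 14,277 units = $7 per unit.
Year 1: 4,839 × $7 = $33,873. Book value $84,266.
Year 2: 1,691 × $7 = $11,837. Book value $72,429.
Year 3: 4,152 × $7 = $29,064. Book value $43,365.
Accumulated through year 3 = $118,139 − $43,365 = $74,774.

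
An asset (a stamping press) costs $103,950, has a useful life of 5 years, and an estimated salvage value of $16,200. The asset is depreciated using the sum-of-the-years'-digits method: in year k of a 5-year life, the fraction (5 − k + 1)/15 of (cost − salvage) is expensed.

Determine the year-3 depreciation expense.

$17,550

Depreciable base = $103,950 − $16,200 = $87,750.
Sum of the years' digits = 5+4+3+2+1 = 15.
Year 1: $87,750 × 5/15 = $29,250. Book value $74,700.
Year 2: $87,750 × 4/15 = $23,400. Book value $51,300.
Year 3: $87,750 × 3/15 = $17,550. Book value $33,750.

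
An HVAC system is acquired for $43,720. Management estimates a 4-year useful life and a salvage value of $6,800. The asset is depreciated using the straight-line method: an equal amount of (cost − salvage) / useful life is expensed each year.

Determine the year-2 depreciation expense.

$9,230

Depreciable base = $43,720 − $6,800 = $36,920.
Annual expense = $36,920 / 4 = $9,230.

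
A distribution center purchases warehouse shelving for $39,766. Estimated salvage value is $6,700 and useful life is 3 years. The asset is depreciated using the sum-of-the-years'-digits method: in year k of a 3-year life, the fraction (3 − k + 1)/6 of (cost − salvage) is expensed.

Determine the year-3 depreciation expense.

$5,511

Depreciable base = $39,766 − $6,700 = $33,066.
Sum of the years' digits = 3+2+1 = 6.
Year 1: $33,066 × 3/6 = $16,533. Book value $23,233.
Year 2: $33,066 × 2/6 = $11,022. Book value $12,211.
Year 3: $33,066 × 1/6 = $5,511. Book value $6,700.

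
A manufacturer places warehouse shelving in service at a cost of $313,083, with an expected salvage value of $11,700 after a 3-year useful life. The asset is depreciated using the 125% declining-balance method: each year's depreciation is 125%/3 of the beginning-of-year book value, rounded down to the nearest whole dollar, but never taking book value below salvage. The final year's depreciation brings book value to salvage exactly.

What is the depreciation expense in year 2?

$76,096

Depreciable base = $313,083 − $11,700 = $301,383.
Year 1: ⌊$313,083 × 125%/3⌋ = $130,451. Book value $182,632.
Year 2: ⌊$182,632 × 125%/3⌋ = $76,096. Book value $106,536.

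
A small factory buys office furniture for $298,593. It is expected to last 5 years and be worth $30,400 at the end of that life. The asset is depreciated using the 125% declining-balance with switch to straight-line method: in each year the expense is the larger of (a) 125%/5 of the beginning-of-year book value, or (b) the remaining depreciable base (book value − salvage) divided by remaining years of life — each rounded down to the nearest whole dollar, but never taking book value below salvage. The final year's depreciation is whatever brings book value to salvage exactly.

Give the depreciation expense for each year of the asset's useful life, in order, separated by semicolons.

$74,648; $55,986; $45,853; $45,853; $45,853

Depreciable base = $298,593 − $30,400 = $268,193.
Year 1: DB = ⌊$298,593 × 125%/5⌋ = $74,648; SL = ⌊$268,193/5⌋ = $53,638 → take DB $74,648. Book value $223,945.
Year 2: DB = ⌊$223,945 × 125%/5⌋ = $55,986; SL = ⌊$193,545/4⌋ = $48,386 → take DB $55,986. Book value $167,959.
Year 3: DB = ⌊$167,959 × 125%/5⌋ = $41,989; SL = ⌊$137,559/3⌋ = $45,853 → take SL $45,853. Book value $122,106.
Year 4: DB = ⌊$122,106 × 125%/5⌋ = $30,526; SL = ⌊$91,706/2⌋ = $45,853 → take SL $45,853. Book value $76,253.
Year 5 (final): $76,253 − $30,400 = $45,853. Book value $30,400.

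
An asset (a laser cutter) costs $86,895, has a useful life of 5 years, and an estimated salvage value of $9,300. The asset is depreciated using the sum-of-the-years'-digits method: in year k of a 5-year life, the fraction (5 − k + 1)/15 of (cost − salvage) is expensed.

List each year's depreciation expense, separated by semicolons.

$25,865; $20,692; $15,519; $10,346; $5,173

Depreciable base = $86,895 − $9,300 = $77,595.
Sum of the years' digits = 5+4+3+2+1 = 15.
Year 1: $77,595 × 5/15 = $25,865. Book value $61,030.
Year 2: $77,595 × 4/15 = $20,692. Book value $40,338.
Year 3: $77,595 × 3/15 = $15,519. Book value $24,819.
Year 4: $77,595 × 2/15 = $10,346. Book value $14,473.
Year 5: $77,595 × 1/15 = $5,173. Book value $9,300.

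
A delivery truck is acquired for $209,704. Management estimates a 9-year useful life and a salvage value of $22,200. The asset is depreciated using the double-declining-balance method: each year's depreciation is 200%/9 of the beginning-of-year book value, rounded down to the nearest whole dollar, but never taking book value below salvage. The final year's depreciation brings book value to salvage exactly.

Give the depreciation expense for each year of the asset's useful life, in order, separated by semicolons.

$46,600; $36,245; $28,190; $21,926; $17,054; $13,264; $10,316; $8,024; $5,885

Depreciable base = $209,704 − $22,200 = $187,504.
Year 1: ⌊$209,704 × 200%/9⌋ = $46,600. Book value $163,104.
Year 2: ⌊$163,104 × 200%/9⌋ = $36,245. Book value $126,859.
Year 3: ⌊$126,859 × 200%/9⌋ = $28,190. Book value $98,669.
Year 4: ⌊$98,669 × 200%/9⌋ = $21,926. Book value $76,743.
Year 5: ⌊$76,743 × 200%/9⌋ = $17,054. Book value $59,689.
Year 6: ⌊$59,689 × 200%/9⌋ = $13,264. Book value $46,425.
Year 7: ⌊$46,425 × 200%/9⌋ = $10,316. Book value $36,109.
Year 8: ⌊$36,109 × 200%/9⌋ = $8,024. Book value $28,085.
Year 9 (final): $28,085 − $22,200 = $5,885. Book value $22,200.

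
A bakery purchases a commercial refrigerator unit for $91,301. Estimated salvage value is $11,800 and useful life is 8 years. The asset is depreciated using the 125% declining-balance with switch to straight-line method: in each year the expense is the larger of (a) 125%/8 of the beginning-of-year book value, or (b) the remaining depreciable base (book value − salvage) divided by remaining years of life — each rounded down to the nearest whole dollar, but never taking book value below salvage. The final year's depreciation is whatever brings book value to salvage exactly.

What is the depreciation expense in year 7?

Depreciable base = $91,301 − $11,800 = $79,501.
Year 1: DB = ⌊$91,301 × 125%/8⌋ = $14,265; SL = ⌊$79,501/8⌋ = $9,937 → take DB $14,265. Book value $77,036.
Year 2: DB = ⌊$77,036 × 125%/8⌋ = $12,036; SL = ⌊$65,236/7⌋ = $9,319 → take DB $12,036. Book value $65,000.
Year 3: DB = ⌊$65,000 × 125%/8⌋ = $10,156; SL = ⌊$53,200/6⌋ = $8,866 → take DB $10,156. Book value $54,844.
Year 4: DB = ⌊$54,844 × 125%/8⌋ = $8,569; SL = ⌊$43,044/5⌋ = $8,608 → take SL $8,608. Book value $46,236.
Year 5: DB = ⌊$46,236 × 125%/8⌋ = $7,224; SL = ⌊$34,436/4⌋ = $8,609 → take SL $8,609. Book value $37,627.
Year 6: DB = ⌊$37,627 × 125%/8⌋ = $5,879; SL = ⌊$25,827/3⌋ = $8,609 → take SL $8,609. Book value $29,018.
Year 7: DB = ⌊$29,018 × 125%/8⌋ = $4,534; SL = ⌊$17,218/2⌋ = $8,609 → take SL $8,609. Book value $20,409.

$8,609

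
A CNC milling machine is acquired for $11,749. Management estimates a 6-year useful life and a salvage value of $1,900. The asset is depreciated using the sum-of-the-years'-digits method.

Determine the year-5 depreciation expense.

$938

Depreciable base = $11,749 − $1,900 = $9,849.
Sum of the years' digits = 6+5+4+3+2+1 = 21.
Year 1: $9,849 × 6/21 = $2,814. Book value $8,935.
Year 2: $9,849 × 5/21 = $2,345. Book value $6,590.
Year 3: $9,849 × 4/21 = $1,876. Book value $4,714.
Year 4: $9,849 × 3/21 = $1,407. Book value $3,307.
Year 5: $9,849 × 2/21 = $938. Book value $2,369.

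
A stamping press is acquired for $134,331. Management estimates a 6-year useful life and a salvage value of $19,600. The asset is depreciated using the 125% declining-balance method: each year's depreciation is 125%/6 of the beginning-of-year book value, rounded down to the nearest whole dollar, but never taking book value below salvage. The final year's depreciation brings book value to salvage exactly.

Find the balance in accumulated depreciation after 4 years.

Depreciable base = $134,331 − $19,600 = $114,731.
Year 1: ⌊$134,331 × 125%/6⌋ = $27,985. Book value $106,346.
Year 2: ⌊$106,346 × 125%/6⌋ = $22,155. Book value $84,191.
Year 3: ⌊$84,191 × 125%/6⌋ = $17,539. Book value $66,652.
Year 4: ⌊$66,652 × 125%/6⌋ = $13,885. Book value $52,767.
Accumulated through year 4 = $134,331 − $52,767 = $81,564.

$81,564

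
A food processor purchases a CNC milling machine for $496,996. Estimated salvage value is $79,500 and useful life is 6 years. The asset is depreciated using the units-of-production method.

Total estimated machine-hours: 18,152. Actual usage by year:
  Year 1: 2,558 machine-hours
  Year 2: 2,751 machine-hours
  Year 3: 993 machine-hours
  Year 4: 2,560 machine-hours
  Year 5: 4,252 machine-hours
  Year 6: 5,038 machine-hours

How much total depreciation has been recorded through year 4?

Depreciable base = $496,996 − $79,500 = $417,496.
Rate = $417,496 / 18,152 machine-hours = $23 per machine-hour.
Year 1: 2,558 × $23 = $58,834. Book value $438,162.
Year 2: 2,751 × $23 = $63,273. Book value $374,889.
Year 3: 993 × $23 = $22,839. Book value $352,050.
Year 4: 2,560 × $23 = $58,880. Book value $293,170.
Accumulated through year 4 = $496,996 − $293,170 = $203,826.

$203,826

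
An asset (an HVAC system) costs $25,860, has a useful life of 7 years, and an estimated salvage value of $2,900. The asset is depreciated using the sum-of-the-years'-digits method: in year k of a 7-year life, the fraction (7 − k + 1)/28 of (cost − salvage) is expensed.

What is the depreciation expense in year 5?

Depreciable base = $25,860 − $2,900 = $22,960.
Sum of the years' digits = 7+6+5+4+3+2+1 = 28.
Year 1: $22,960 × 7/28 = $5,740. Book value $20,120.
Year 2: $22,960 × 6/28 = $4,920. Book value $15,200.
Year 3: $22,960 × 5/28 = $4,100. Book value $11,100.
Year 4: $22,960 × 4/28 = $3,280. Book value $7,820.
Year 5: $22,960 × 3/28 = $2,460. Book value $5,360.

$2,460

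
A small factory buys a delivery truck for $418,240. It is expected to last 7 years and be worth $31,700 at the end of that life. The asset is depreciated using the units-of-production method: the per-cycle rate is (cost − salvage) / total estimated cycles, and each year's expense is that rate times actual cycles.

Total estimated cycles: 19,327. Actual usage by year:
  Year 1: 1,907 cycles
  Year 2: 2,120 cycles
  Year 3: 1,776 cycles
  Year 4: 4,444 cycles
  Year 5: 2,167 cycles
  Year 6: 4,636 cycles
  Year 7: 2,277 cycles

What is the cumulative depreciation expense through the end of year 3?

$116,060

Depreciable base = $418,240 − $31,700 = $386,540.
Rate = $386,540 / 19,327 cycles = $20 per cycle.
Year 1: 1,907 × $20 = $38,140. Book value $380,100.
Year 2: 2,120 × $20 = $42,400. Book value $337,700.
Year 3: 1,776 × $20 = $35,520. Book value $302,180.
Accumulated through year 3 = $418,240 − $302,180 = $116,060.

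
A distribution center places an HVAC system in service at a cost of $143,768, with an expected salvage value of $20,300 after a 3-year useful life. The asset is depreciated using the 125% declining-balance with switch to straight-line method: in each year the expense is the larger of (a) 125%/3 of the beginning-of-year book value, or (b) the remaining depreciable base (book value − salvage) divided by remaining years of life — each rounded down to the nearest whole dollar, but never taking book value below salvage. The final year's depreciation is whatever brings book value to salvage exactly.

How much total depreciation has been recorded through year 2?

$94,846

Depreciable base = $143,768 − $20,300 = $123,468.
Year 1: DB = ⌊$143,768 × 125%/3⌋ = $59,903; SL = ⌊$123,468/3⌋ = $41,156 → take DB $59,903. Book value $83,865.
Year 2: DB = ⌊$83,865 × 125%/3⌋ = $34,943; SL = ⌊$63,565/2⌋ = $31,782 → take DB $34,943. Book value $48,922.
Accumulated through year 2 = $143,768 − $48,922 = $94,846.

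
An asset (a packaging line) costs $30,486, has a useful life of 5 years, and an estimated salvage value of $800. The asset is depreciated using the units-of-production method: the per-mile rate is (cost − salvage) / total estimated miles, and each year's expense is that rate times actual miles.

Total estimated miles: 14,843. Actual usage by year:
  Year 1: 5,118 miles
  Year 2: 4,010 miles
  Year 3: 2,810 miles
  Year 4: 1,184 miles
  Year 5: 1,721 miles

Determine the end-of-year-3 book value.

Depreciable base = $30,486 − $800 = $29,686.
Rate = $29,686 / 14,843 miles = $2 per mile.
Year 1: 5,118 × $2 = $10,236. Book value $20,250.
Year 2: 4,010 × $2 = $8,020. Book value $12,230.
Year 3: 2,810 × $2 = $5,620. Book value $6,610.

$6,610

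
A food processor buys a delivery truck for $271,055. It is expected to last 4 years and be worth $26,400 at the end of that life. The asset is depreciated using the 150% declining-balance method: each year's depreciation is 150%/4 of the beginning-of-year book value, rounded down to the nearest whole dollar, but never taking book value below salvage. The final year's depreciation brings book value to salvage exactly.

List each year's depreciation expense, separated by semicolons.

Depreciable base = $271,055 − $26,400 = $244,655.
Year 1: ⌊$271,055 × 150%/4⌋ = $101,645. Book value $169,410.
Year 2: ⌊$169,410 × 150%/4⌋ = $63,528. Book value $105,882.
Year 3: ⌊$105,882 × 150%/4⌋ = $39,705. Book value $66,177.
Year 4 (final): $66,177 − $26,400 = $39,777. Book value $26,400.

$101,645; $63,528; $39,705; $39,777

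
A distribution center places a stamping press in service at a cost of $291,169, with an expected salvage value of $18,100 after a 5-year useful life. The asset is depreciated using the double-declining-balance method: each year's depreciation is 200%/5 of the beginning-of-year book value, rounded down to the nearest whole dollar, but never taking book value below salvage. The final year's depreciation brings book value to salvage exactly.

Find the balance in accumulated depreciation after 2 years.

$186,347

Depreciable base = $291,169 − $18,100 = $273,069.
Year 1: ⌊$291,169 × 200%/5⌋ = $116,467. Book value $174,702.
Year 2: ⌊$174,702 × 200%/5⌋ = $69,880. Book value $104,822.
Accumulated through year 2 = $291,169 − $104,822 = $186,347.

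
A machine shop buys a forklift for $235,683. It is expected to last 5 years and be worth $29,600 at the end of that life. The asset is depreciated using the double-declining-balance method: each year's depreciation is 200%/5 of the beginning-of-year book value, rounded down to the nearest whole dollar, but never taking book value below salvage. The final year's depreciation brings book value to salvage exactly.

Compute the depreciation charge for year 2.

$56,564

Depreciable base = $235,683 − $29,600 = $206,083.
Year 1: ⌊$235,683 × 200%/5⌋ = $94,273. Book value $141,410.
Year 2: ⌊$141,410 × 200%/5⌋ = $56,564. Book value $84,846.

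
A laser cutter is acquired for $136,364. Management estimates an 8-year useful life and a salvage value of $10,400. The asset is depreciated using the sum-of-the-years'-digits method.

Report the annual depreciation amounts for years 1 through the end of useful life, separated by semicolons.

Depreciable base = $136,364 − $10,400 = $125,964.
Sum of the years' digits = 8+7+6+5+4+3+2+1 = 36.
Year 1: $125,964 × 8/36 = $27,992. Book value $108,372.
Year 2: $125,964 × 7/36 = $24,493. Book value $83,879.
Year 3: $125,964 × 6/36 = $20,994. Book value $62,885.
Year 4: $125,964 × 5/36 = $17,495. Book value $45,390.
Year 5: $125,964 × 4/36 = $13,996. Book value $31,394.
Year 6: $125,964 × 3/36 = $10,497. Book value $20,897.
Year 7: $125,964 × 2/36 = $6,998. Book value $13,899.
Year 8: $125,964 × 1/36 = $3,499. Book value $10,400.

$27,992; $24,493; $20,994; $17,495; $13,996; $10,497; $6,998; $3,499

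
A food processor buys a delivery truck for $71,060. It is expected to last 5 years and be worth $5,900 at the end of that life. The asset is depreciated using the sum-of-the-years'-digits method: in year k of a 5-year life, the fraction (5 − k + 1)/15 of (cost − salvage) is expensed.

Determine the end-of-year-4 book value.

$10,244

Depreciable base = $71,060 − $5,900 = $65,160.
Sum of the years' digits = 5+4+3+2+1 = 15.
Year 1: $65,160 × 5/15 = $21,720. Book value $49,340.
Year 2: $65,160 × 4/15 = $17,376. Book value $31,964.
Year 3: $65,160 × 3/15 = $13,032. Book value $18,932.
Year 4: $65,160 × 2/15 = $8,688. Book value $10,244.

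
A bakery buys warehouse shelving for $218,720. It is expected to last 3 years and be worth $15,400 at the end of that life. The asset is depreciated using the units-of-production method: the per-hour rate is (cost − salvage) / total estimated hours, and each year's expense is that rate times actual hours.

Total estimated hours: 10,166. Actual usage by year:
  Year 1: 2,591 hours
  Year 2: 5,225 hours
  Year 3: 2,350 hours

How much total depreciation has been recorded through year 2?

$156,320

Depreciable base = $218,720 − $15,400 = $203,320.
Rate = $203,320 / 10,166 hours = $20 per hour.
Year 1: 2,591 × $20 = $51,820. Book value $166,900.
Year 2: 5,225 × $20 = $104,500. Book value $62,400.
Accumulated through year 2 = $218,720 − $62,400 = $156,320.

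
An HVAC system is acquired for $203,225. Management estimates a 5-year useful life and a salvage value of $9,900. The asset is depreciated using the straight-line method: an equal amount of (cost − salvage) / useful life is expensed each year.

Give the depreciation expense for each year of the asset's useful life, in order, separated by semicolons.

$38,665; $38,665; $38,665; $38,665; $38,665

Depreciable base = $203,225 − $9,900 = $193,325.
Annual expense = $193,325 / 5 = $38,665.
End of year 1: book value $164,560.
End of year 2: book value $125,895.
End of year 3: book value $87,230.
End of year 4: book value $48,565.
End of year 5: book value $9,900.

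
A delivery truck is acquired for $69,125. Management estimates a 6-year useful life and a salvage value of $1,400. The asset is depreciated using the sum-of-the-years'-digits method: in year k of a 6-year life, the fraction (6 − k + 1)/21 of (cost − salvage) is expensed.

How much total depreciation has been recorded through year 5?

Depreciable base = $69,125 − $1,400 = $67,725.
Sum of the years' digits = 6+5+4+3+2+1 = 21.
Year 1: $67,725 × 6/21 = $19,350. Book value $49,775.
Year 2: $67,725 × 5/21 = $16,125. Book value $33,650.
Year 3: $67,725 × 4/21 = $12,900. Book value $20,750.
Year 4: $67,725 × 3/21 = $9,675. Book value $11,075.
Year 5: $67,725 × 2/21 = $6,450. Book value $4,625.
Accumulated through year 5 = $69,125 − $4,625 = $64,500.

$64,500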